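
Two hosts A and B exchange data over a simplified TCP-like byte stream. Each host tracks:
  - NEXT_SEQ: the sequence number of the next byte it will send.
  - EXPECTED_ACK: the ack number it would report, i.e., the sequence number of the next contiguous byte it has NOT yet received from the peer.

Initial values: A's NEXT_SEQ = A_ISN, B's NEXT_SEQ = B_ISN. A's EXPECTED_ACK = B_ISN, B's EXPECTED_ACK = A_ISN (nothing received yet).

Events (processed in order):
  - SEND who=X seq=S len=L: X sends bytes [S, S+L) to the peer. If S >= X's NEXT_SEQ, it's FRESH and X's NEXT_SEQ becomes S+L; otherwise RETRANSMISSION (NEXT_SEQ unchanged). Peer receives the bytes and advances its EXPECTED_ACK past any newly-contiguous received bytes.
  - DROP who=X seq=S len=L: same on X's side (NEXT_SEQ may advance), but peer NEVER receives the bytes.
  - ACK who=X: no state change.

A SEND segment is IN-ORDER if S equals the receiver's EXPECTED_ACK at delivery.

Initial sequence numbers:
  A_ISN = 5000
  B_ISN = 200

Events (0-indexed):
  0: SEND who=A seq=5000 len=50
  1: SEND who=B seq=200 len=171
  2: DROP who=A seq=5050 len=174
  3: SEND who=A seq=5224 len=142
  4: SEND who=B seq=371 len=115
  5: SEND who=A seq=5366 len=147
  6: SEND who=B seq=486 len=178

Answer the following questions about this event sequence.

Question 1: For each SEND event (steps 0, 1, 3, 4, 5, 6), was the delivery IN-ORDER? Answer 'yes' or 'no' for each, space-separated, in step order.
Step 0: SEND seq=5000 -> in-order
Step 1: SEND seq=200 -> in-order
Step 3: SEND seq=5224 -> out-of-order
Step 4: SEND seq=371 -> in-order
Step 5: SEND seq=5366 -> out-of-order
Step 6: SEND seq=486 -> in-order

Answer: yes yes no yes no yes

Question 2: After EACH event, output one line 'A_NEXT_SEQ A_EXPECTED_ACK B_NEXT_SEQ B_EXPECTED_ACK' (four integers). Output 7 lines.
5050 200 200 5050
5050 371 371 5050
5224 371 371 5050
5366 371 371 5050
5366 486 486 5050
5513 486 486 5050
5513 664 664 5050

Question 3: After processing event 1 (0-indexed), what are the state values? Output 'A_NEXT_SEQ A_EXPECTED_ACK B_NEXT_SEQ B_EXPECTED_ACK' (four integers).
After event 0: A_seq=5050 A_ack=200 B_seq=200 B_ack=5050
After event 1: A_seq=5050 A_ack=371 B_seq=371 B_ack=5050

5050 371 371 5050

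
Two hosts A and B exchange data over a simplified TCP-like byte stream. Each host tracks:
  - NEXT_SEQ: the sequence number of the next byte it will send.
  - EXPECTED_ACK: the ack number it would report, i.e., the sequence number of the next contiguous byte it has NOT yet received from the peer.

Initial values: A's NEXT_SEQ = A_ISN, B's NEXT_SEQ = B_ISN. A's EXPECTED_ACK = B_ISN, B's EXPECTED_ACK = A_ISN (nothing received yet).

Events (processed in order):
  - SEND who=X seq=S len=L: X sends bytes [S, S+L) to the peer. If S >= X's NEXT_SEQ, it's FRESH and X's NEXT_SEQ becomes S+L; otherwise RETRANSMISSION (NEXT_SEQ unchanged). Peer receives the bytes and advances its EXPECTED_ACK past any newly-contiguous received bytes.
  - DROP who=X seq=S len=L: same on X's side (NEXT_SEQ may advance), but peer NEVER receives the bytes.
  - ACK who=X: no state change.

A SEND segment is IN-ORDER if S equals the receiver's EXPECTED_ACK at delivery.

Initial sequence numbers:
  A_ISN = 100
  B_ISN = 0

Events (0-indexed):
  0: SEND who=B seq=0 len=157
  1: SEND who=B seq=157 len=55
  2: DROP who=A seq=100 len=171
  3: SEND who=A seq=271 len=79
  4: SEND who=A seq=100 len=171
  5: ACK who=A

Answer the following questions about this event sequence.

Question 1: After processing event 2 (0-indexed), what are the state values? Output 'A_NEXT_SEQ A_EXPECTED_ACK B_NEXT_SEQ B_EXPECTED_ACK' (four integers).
After event 0: A_seq=100 A_ack=157 B_seq=157 B_ack=100
After event 1: A_seq=100 A_ack=212 B_seq=212 B_ack=100
After event 2: A_seq=271 A_ack=212 B_seq=212 B_ack=100

271 212 212 100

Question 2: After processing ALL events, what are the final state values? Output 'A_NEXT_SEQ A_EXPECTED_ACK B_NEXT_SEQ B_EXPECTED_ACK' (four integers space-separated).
Answer: 350 212 212 350

Derivation:
After event 0: A_seq=100 A_ack=157 B_seq=157 B_ack=100
After event 1: A_seq=100 A_ack=212 B_seq=212 B_ack=100
After event 2: A_seq=271 A_ack=212 B_seq=212 B_ack=100
After event 3: A_seq=350 A_ack=212 B_seq=212 B_ack=100
After event 4: A_seq=350 A_ack=212 B_seq=212 B_ack=350
After event 5: A_seq=350 A_ack=212 B_seq=212 B_ack=350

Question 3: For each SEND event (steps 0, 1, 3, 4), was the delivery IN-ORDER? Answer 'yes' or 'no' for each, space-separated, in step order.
Answer: yes yes no yes

Derivation:
Step 0: SEND seq=0 -> in-order
Step 1: SEND seq=157 -> in-order
Step 3: SEND seq=271 -> out-of-order
Step 4: SEND seq=100 -> in-order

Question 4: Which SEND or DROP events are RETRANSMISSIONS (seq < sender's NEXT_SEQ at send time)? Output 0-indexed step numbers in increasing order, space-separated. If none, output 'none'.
Step 0: SEND seq=0 -> fresh
Step 1: SEND seq=157 -> fresh
Step 2: DROP seq=100 -> fresh
Step 3: SEND seq=271 -> fresh
Step 4: SEND seq=100 -> retransmit

Answer: 4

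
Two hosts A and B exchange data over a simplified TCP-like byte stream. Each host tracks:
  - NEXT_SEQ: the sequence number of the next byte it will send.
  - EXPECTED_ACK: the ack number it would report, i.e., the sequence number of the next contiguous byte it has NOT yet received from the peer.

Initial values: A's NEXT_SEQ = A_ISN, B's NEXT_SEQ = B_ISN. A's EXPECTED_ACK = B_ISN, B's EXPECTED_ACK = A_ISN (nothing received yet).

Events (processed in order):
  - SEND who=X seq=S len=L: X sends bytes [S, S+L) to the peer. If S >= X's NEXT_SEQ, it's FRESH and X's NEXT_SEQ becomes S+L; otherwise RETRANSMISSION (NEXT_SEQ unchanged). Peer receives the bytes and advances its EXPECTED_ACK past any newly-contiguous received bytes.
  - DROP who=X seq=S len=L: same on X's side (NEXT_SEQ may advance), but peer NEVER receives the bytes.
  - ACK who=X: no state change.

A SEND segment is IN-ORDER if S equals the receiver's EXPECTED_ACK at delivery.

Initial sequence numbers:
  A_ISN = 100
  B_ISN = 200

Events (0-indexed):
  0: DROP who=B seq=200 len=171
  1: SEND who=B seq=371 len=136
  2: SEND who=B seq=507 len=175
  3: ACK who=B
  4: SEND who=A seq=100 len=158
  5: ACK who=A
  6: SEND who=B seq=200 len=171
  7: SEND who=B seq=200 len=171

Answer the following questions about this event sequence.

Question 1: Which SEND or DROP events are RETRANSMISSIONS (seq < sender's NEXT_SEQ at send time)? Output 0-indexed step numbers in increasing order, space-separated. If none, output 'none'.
Answer: 6 7

Derivation:
Step 0: DROP seq=200 -> fresh
Step 1: SEND seq=371 -> fresh
Step 2: SEND seq=507 -> fresh
Step 4: SEND seq=100 -> fresh
Step 6: SEND seq=200 -> retransmit
Step 7: SEND seq=200 -> retransmit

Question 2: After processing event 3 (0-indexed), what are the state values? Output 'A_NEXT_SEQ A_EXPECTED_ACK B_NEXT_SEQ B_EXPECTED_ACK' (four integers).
After event 0: A_seq=100 A_ack=200 B_seq=371 B_ack=100
After event 1: A_seq=100 A_ack=200 B_seq=507 B_ack=100
After event 2: A_seq=100 A_ack=200 B_seq=682 B_ack=100
After event 3: A_seq=100 A_ack=200 B_seq=682 B_ack=100

100 200 682 100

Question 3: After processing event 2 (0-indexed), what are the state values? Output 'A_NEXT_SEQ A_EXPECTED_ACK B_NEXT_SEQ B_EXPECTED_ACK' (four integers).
After event 0: A_seq=100 A_ack=200 B_seq=371 B_ack=100
After event 1: A_seq=100 A_ack=200 B_seq=507 B_ack=100
After event 2: A_seq=100 A_ack=200 B_seq=682 B_ack=100

100 200 682 100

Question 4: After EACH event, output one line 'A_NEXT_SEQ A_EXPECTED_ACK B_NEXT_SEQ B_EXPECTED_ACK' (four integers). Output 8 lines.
100 200 371 100
100 200 507 100
100 200 682 100
100 200 682 100
258 200 682 258
258 200 682 258
258 682 682 258
258 682 682 258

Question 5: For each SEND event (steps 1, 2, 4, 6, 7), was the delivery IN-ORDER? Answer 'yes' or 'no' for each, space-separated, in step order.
Answer: no no yes yes no

Derivation:
Step 1: SEND seq=371 -> out-of-order
Step 2: SEND seq=507 -> out-of-order
Step 4: SEND seq=100 -> in-order
Step 6: SEND seq=200 -> in-order
Step 7: SEND seq=200 -> out-of-order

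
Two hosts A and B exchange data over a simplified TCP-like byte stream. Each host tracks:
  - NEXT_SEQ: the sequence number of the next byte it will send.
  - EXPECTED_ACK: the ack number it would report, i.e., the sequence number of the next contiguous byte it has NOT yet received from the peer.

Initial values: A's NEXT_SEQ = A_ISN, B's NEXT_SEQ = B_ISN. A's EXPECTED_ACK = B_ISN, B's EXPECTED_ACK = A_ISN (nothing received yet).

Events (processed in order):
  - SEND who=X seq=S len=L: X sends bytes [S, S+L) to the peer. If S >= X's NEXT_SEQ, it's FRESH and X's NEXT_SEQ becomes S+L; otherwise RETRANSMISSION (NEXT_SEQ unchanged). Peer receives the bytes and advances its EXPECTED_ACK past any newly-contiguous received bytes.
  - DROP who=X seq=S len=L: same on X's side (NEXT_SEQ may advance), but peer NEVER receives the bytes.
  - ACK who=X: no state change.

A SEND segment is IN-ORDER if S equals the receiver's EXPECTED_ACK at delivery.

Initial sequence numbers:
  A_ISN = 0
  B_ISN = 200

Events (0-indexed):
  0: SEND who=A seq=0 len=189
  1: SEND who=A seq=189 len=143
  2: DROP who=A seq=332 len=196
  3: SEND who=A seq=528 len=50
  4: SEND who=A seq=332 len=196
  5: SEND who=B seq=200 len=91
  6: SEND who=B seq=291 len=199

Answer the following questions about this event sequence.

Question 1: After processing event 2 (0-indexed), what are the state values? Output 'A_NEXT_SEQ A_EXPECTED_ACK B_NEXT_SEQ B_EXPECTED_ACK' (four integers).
After event 0: A_seq=189 A_ack=200 B_seq=200 B_ack=189
After event 1: A_seq=332 A_ack=200 B_seq=200 B_ack=332
After event 2: A_seq=528 A_ack=200 B_seq=200 B_ack=332

528 200 200 332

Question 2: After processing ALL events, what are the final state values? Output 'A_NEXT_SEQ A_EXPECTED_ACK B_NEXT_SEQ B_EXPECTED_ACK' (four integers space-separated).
Answer: 578 490 490 578

Derivation:
After event 0: A_seq=189 A_ack=200 B_seq=200 B_ack=189
After event 1: A_seq=332 A_ack=200 B_seq=200 B_ack=332
After event 2: A_seq=528 A_ack=200 B_seq=200 B_ack=332
After event 3: A_seq=578 A_ack=200 B_seq=200 B_ack=332
After event 4: A_seq=578 A_ack=200 B_seq=200 B_ack=578
After event 5: A_seq=578 A_ack=291 B_seq=291 B_ack=578
After event 6: A_seq=578 A_ack=490 B_seq=490 B_ack=578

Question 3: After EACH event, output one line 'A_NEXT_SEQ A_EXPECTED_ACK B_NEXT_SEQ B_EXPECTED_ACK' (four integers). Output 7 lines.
189 200 200 189
332 200 200 332
528 200 200 332
578 200 200 332
578 200 200 578
578 291 291 578
578 490 490 578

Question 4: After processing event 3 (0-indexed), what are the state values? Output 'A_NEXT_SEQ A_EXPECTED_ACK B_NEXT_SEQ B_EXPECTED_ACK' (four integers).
After event 0: A_seq=189 A_ack=200 B_seq=200 B_ack=189
After event 1: A_seq=332 A_ack=200 B_seq=200 B_ack=332
After event 2: A_seq=528 A_ack=200 B_seq=200 B_ack=332
After event 3: A_seq=578 A_ack=200 B_seq=200 B_ack=332

578 200 200 332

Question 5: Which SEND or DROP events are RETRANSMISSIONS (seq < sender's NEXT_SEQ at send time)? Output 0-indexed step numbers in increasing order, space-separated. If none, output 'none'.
Answer: 4

Derivation:
Step 0: SEND seq=0 -> fresh
Step 1: SEND seq=189 -> fresh
Step 2: DROP seq=332 -> fresh
Step 3: SEND seq=528 -> fresh
Step 4: SEND seq=332 -> retransmit
Step 5: SEND seq=200 -> fresh
Step 6: SEND seq=291 -> fresh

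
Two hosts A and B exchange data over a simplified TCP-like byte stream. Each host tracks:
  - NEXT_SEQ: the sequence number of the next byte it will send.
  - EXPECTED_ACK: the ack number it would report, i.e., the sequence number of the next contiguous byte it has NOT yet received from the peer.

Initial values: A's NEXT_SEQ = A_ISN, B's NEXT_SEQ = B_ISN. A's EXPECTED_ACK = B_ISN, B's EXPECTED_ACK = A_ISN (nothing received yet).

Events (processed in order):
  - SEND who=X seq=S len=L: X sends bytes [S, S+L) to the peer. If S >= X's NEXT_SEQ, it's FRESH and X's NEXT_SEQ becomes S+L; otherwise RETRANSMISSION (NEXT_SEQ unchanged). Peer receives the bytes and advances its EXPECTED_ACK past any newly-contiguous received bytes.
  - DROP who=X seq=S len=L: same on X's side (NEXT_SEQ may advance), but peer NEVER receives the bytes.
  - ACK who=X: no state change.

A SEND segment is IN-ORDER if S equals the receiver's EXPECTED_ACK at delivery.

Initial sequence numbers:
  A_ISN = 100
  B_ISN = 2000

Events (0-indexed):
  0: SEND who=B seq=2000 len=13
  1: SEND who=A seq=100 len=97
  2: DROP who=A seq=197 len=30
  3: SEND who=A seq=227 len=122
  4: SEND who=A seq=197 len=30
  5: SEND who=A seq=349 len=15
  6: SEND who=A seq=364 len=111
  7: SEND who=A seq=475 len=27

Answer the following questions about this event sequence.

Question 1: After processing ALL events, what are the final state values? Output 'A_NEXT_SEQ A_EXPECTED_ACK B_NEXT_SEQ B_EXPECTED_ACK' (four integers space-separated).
After event 0: A_seq=100 A_ack=2013 B_seq=2013 B_ack=100
After event 1: A_seq=197 A_ack=2013 B_seq=2013 B_ack=197
After event 2: A_seq=227 A_ack=2013 B_seq=2013 B_ack=197
After event 3: A_seq=349 A_ack=2013 B_seq=2013 B_ack=197
After event 4: A_seq=349 A_ack=2013 B_seq=2013 B_ack=349
After event 5: A_seq=364 A_ack=2013 B_seq=2013 B_ack=364
After event 6: A_seq=475 A_ack=2013 B_seq=2013 B_ack=475
After event 7: A_seq=502 A_ack=2013 B_seq=2013 B_ack=502

Answer: 502 2013 2013 502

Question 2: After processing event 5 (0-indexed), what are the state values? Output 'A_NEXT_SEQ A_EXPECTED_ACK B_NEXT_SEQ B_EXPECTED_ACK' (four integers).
After event 0: A_seq=100 A_ack=2013 B_seq=2013 B_ack=100
After event 1: A_seq=197 A_ack=2013 B_seq=2013 B_ack=197
After event 2: A_seq=227 A_ack=2013 B_seq=2013 B_ack=197
After event 3: A_seq=349 A_ack=2013 B_seq=2013 B_ack=197
After event 4: A_seq=349 A_ack=2013 B_seq=2013 B_ack=349
After event 5: A_seq=364 A_ack=2013 B_seq=2013 B_ack=364

364 2013 2013 364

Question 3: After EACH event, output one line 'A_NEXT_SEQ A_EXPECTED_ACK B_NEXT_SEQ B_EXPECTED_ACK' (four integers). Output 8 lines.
100 2013 2013 100
197 2013 2013 197
227 2013 2013 197
349 2013 2013 197
349 2013 2013 349
364 2013 2013 364
475 2013 2013 475
502 2013 2013 502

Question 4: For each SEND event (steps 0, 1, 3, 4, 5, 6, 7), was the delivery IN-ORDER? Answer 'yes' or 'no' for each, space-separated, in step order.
Answer: yes yes no yes yes yes yes

Derivation:
Step 0: SEND seq=2000 -> in-order
Step 1: SEND seq=100 -> in-order
Step 3: SEND seq=227 -> out-of-order
Step 4: SEND seq=197 -> in-order
Step 5: SEND seq=349 -> in-order
Step 6: SEND seq=364 -> in-order
Step 7: SEND seq=475 -> in-order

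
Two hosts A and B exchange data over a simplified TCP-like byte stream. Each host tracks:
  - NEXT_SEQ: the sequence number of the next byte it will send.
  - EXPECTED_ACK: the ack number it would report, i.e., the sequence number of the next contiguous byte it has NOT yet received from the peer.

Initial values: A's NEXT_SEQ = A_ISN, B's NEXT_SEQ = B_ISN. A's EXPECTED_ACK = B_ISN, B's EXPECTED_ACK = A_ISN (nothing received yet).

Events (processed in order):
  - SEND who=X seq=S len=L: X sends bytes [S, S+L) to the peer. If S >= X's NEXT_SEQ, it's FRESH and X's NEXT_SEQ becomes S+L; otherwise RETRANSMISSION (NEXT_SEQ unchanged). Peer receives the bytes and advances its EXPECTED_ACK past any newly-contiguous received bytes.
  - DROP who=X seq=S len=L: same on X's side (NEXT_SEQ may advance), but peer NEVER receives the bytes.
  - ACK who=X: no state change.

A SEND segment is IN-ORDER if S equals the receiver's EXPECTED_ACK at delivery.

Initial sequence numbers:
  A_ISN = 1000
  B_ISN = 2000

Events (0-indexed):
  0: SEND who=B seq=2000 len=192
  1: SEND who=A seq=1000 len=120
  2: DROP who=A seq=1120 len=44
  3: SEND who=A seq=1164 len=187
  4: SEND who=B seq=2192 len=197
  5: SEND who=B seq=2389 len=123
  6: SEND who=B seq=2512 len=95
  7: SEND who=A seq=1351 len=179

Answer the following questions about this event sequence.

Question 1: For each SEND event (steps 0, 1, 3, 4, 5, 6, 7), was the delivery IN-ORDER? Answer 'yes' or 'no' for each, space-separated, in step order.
Answer: yes yes no yes yes yes no

Derivation:
Step 0: SEND seq=2000 -> in-order
Step 1: SEND seq=1000 -> in-order
Step 3: SEND seq=1164 -> out-of-order
Step 4: SEND seq=2192 -> in-order
Step 5: SEND seq=2389 -> in-order
Step 6: SEND seq=2512 -> in-order
Step 7: SEND seq=1351 -> out-of-order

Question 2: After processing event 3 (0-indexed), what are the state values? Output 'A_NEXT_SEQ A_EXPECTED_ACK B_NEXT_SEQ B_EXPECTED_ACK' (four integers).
After event 0: A_seq=1000 A_ack=2192 B_seq=2192 B_ack=1000
After event 1: A_seq=1120 A_ack=2192 B_seq=2192 B_ack=1120
After event 2: A_seq=1164 A_ack=2192 B_seq=2192 B_ack=1120
After event 3: A_seq=1351 A_ack=2192 B_seq=2192 B_ack=1120

1351 2192 2192 1120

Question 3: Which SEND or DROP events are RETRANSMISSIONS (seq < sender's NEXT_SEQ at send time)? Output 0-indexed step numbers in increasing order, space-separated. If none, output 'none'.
Step 0: SEND seq=2000 -> fresh
Step 1: SEND seq=1000 -> fresh
Step 2: DROP seq=1120 -> fresh
Step 3: SEND seq=1164 -> fresh
Step 4: SEND seq=2192 -> fresh
Step 5: SEND seq=2389 -> fresh
Step 6: SEND seq=2512 -> fresh
Step 7: SEND seq=1351 -> fresh

Answer: none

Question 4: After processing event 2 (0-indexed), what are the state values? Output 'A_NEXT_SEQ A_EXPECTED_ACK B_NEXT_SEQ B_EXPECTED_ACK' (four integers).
After event 0: A_seq=1000 A_ack=2192 B_seq=2192 B_ack=1000
After event 1: A_seq=1120 A_ack=2192 B_seq=2192 B_ack=1120
After event 2: A_seq=1164 A_ack=2192 B_seq=2192 B_ack=1120

1164 2192 2192 1120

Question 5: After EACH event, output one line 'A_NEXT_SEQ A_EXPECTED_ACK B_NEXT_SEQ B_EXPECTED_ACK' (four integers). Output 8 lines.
1000 2192 2192 1000
1120 2192 2192 1120
1164 2192 2192 1120
1351 2192 2192 1120
1351 2389 2389 1120
1351 2512 2512 1120
1351 2607 2607 1120
1530 2607 2607 1120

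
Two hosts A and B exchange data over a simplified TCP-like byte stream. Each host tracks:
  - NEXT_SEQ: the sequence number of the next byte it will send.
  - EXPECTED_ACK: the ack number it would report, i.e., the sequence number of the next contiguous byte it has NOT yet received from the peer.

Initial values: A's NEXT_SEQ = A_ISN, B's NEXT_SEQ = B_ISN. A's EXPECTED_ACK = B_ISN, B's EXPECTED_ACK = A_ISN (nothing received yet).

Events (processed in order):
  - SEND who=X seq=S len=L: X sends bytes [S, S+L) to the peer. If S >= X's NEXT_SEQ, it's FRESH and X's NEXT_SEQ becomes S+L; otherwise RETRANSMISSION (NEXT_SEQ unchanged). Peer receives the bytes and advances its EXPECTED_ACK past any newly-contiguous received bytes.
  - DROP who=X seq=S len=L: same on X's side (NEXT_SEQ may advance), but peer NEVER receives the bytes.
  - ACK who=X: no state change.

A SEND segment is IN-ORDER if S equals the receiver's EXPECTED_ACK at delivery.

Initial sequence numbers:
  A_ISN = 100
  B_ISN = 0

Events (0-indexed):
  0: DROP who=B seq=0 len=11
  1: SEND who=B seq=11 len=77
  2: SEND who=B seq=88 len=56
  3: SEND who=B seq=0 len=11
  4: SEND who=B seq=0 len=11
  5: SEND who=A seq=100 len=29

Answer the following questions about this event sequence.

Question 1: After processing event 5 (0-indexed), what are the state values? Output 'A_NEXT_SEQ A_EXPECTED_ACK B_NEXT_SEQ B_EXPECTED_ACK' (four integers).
After event 0: A_seq=100 A_ack=0 B_seq=11 B_ack=100
After event 1: A_seq=100 A_ack=0 B_seq=88 B_ack=100
After event 2: A_seq=100 A_ack=0 B_seq=144 B_ack=100
After event 3: A_seq=100 A_ack=144 B_seq=144 B_ack=100
After event 4: A_seq=100 A_ack=144 B_seq=144 B_ack=100
After event 5: A_seq=129 A_ack=144 B_seq=144 B_ack=129

129 144 144 129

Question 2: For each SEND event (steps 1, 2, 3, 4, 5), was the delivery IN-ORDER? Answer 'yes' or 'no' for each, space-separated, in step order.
Step 1: SEND seq=11 -> out-of-order
Step 2: SEND seq=88 -> out-of-order
Step 3: SEND seq=0 -> in-order
Step 4: SEND seq=0 -> out-of-order
Step 5: SEND seq=100 -> in-order

Answer: no no yes no yes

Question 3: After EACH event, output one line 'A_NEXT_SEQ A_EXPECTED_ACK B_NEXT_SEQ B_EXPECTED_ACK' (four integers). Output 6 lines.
100 0 11 100
100 0 88 100
100 0 144 100
100 144 144 100
100 144 144 100
129 144 144 129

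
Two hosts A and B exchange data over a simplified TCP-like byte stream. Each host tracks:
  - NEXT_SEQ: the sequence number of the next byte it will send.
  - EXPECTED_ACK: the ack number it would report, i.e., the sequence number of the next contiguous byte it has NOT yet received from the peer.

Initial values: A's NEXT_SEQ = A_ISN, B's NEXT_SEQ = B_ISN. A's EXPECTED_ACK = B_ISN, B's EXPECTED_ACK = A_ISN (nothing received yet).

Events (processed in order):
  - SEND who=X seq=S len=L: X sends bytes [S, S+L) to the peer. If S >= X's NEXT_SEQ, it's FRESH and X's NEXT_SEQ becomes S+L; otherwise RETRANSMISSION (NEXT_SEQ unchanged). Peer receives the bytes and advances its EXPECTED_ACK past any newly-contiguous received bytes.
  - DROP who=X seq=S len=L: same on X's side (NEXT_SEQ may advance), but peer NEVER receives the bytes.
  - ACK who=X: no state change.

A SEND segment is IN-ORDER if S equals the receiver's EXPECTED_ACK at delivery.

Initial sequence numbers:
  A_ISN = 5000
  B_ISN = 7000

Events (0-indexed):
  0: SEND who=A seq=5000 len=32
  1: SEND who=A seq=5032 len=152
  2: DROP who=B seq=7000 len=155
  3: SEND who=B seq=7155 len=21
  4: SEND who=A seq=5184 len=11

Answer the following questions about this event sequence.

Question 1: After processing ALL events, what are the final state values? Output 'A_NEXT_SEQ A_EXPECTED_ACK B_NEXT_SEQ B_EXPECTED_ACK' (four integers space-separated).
Answer: 5195 7000 7176 5195

Derivation:
After event 0: A_seq=5032 A_ack=7000 B_seq=7000 B_ack=5032
After event 1: A_seq=5184 A_ack=7000 B_seq=7000 B_ack=5184
After event 2: A_seq=5184 A_ack=7000 B_seq=7155 B_ack=5184
After event 3: A_seq=5184 A_ack=7000 B_seq=7176 B_ack=5184
After event 4: A_seq=5195 A_ack=7000 B_seq=7176 B_ack=5195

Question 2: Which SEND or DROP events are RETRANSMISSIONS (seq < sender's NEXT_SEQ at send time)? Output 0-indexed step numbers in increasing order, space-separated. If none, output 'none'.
Answer: none

Derivation:
Step 0: SEND seq=5000 -> fresh
Step 1: SEND seq=5032 -> fresh
Step 2: DROP seq=7000 -> fresh
Step 3: SEND seq=7155 -> fresh
Step 4: SEND seq=5184 -> fresh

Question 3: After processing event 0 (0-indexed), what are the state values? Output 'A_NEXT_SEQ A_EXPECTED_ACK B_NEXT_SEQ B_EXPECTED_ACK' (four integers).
After event 0: A_seq=5032 A_ack=7000 B_seq=7000 B_ack=5032

5032 7000 7000 5032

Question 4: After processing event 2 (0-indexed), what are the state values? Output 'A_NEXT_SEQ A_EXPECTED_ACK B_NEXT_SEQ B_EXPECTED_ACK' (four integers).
After event 0: A_seq=5032 A_ack=7000 B_seq=7000 B_ack=5032
After event 1: A_seq=5184 A_ack=7000 B_seq=7000 B_ack=5184
After event 2: A_seq=5184 A_ack=7000 B_seq=7155 B_ack=5184

5184 7000 7155 5184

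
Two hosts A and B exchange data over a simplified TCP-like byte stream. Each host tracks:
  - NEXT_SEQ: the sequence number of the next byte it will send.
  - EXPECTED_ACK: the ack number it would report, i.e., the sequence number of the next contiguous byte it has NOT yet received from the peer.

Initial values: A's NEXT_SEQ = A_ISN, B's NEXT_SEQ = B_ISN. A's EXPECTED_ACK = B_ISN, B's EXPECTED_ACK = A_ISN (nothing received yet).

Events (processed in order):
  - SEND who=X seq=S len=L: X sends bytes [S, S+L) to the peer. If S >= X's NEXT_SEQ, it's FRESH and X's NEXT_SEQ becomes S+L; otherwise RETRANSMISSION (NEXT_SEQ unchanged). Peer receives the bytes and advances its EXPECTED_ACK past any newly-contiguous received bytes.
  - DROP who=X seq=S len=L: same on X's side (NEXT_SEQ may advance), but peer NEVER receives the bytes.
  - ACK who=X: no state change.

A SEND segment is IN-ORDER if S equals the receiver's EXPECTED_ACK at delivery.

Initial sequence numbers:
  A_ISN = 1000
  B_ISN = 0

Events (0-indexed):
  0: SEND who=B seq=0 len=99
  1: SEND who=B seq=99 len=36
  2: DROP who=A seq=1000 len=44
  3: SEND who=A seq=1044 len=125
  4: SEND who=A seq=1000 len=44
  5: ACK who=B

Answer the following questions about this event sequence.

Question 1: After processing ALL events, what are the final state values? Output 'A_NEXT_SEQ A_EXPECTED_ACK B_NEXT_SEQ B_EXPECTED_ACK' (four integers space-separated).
Answer: 1169 135 135 1169

Derivation:
After event 0: A_seq=1000 A_ack=99 B_seq=99 B_ack=1000
After event 1: A_seq=1000 A_ack=135 B_seq=135 B_ack=1000
After event 2: A_seq=1044 A_ack=135 B_seq=135 B_ack=1000
After event 3: A_seq=1169 A_ack=135 B_seq=135 B_ack=1000
After event 4: A_seq=1169 A_ack=135 B_seq=135 B_ack=1169
After event 5: A_seq=1169 A_ack=135 B_seq=135 B_ack=1169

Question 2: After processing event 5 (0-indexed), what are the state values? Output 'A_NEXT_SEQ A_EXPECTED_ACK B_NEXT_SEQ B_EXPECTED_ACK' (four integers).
After event 0: A_seq=1000 A_ack=99 B_seq=99 B_ack=1000
After event 1: A_seq=1000 A_ack=135 B_seq=135 B_ack=1000
After event 2: A_seq=1044 A_ack=135 B_seq=135 B_ack=1000
After event 3: A_seq=1169 A_ack=135 B_seq=135 B_ack=1000
After event 4: A_seq=1169 A_ack=135 B_seq=135 B_ack=1169
After event 5: A_seq=1169 A_ack=135 B_seq=135 B_ack=1169

1169 135 135 1169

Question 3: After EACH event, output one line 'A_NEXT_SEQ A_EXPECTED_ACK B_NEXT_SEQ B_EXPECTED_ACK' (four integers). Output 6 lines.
1000 99 99 1000
1000 135 135 1000
1044 135 135 1000
1169 135 135 1000
1169 135 135 1169
1169 135 135 1169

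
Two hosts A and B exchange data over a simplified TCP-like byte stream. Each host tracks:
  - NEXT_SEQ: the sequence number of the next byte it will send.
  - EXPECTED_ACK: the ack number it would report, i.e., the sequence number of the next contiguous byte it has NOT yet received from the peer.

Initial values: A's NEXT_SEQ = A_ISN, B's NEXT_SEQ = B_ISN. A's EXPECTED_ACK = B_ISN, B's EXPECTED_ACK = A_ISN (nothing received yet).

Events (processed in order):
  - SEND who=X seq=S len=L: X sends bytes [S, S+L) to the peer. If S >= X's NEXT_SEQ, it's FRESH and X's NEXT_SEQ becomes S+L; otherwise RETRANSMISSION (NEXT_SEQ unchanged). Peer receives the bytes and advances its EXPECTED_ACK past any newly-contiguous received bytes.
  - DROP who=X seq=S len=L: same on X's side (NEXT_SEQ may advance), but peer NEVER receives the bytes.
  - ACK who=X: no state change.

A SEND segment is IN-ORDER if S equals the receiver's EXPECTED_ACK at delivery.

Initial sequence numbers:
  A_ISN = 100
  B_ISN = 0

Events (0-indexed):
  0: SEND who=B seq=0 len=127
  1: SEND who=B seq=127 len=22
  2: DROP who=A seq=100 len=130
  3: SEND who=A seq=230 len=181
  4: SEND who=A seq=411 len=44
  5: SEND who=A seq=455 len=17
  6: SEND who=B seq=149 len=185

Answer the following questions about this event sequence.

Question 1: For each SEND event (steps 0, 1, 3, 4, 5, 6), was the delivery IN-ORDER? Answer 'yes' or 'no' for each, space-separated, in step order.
Answer: yes yes no no no yes

Derivation:
Step 0: SEND seq=0 -> in-order
Step 1: SEND seq=127 -> in-order
Step 3: SEND seq=230 -> out-of-order
Step 4: SEND seq=411 -> out-of-order
Step 5: SEND seq=455 -> out-of-order
Step 6: SEND seq=149 -> in-order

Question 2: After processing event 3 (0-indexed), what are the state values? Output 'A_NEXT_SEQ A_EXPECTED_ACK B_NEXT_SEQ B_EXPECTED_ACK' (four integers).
After event 0: A_seq=100 A_ack=127 B_seq=127 B_ack=100
After event 1: A_seq=100 A_ack=149 B_seq=149 B_ack=100
After event 2: A_seq=230 A_ack=149 B_seq=149 B_ack=100
After event 3: A_seq=411 A_ack=149 B_seq=149 B_ack=100

411 149 149 100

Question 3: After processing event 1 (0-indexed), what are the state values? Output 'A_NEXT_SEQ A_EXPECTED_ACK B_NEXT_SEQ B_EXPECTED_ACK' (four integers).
After event 0: A_seq=100 A_ack=127 B_seq=127 B_ack=100
After event 1: A_seq=100 A_ack=149 B_seq=149 B_ack=100

100 149 149 100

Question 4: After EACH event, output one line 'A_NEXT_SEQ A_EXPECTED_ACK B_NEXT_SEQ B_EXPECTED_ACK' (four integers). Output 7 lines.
100 127 127 100
100 149 149 100
230 149 149 100
411 149 149 100
455 149 149 100
472 149 149 100
472 334 334 100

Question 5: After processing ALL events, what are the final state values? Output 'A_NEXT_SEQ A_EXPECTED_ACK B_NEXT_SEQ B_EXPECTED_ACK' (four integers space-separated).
Answer: 472 334 334 100

Derivation:
After event 0: A_seq=100 A_ack=127 B_seq=127 B_ack=100
After event 1: A_seq=100 A_ack=149 B_seq=149 B_ack=100
After event 2: A_seq=230 A_ack=149 B_seq=149 B_ack=100
After event 3: A_seq=411 A_ack=149 B_seq=149 B_ack=100
After event 4: A_seq=455 A_ack=149 B_seq=149 B_ack=100
After event 5: A_seq=472 A_ack=149 B_seq=149 B_ack=100
After event 6: A_seq=472 A_ack=334 B_seq=334 B_ack=100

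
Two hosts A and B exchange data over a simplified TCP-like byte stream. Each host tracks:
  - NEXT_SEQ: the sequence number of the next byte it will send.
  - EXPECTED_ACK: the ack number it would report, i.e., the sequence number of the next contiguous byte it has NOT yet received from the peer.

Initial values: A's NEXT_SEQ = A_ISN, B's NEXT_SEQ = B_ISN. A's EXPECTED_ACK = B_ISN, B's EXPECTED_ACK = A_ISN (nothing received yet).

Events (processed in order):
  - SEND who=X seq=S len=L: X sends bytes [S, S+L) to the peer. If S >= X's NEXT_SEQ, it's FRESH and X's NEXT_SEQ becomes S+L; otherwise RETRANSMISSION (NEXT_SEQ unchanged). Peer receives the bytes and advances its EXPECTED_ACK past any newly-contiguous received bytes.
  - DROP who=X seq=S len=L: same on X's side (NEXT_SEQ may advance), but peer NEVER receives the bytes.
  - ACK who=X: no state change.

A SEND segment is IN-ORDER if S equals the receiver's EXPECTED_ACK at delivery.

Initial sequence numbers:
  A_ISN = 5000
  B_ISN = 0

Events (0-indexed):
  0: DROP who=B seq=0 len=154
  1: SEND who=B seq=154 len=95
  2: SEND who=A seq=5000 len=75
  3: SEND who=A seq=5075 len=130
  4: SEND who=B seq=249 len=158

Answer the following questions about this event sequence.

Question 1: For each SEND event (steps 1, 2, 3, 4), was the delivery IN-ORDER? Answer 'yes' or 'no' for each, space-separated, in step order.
Step 1: SEND seq=154 -> out-of-order
Step 2: SEND seq=5000 -> in-order
Step 3: SEND seq=5075 -> in-order
Step 4: SEND seq=249 -> out-of-order

Answer: no yes yes no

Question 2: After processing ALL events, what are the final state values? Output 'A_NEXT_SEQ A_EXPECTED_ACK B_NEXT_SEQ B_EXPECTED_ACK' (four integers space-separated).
After event 0: A_seq=5000 A_ack=0 B_seq=154 B_ack=5000
After event 1: A_seq=5000 A_ack=0 B_seq=249 B_ack=5000
After event 2: A_seq=5075 A_ack=0 B_seq=249 B_ack=5075
After event 3: A_seq=5205 A_ack=0 B_seq=249 B_ack=5205
After event 4: A_seq=5205 A_ack=0 B_seq=407 B_ack=5205

Answer: 5205 0 407 5205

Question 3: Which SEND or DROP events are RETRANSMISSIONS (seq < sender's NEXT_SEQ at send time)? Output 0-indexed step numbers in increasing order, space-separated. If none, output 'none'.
Answer: none

Derivation:
Step 0: DROP seq=0 -> fresh
Step 1: SEND seq=154 -> fresh
Step 2: SEND seq=5000 -> fresh
Step 3: SEND seq=5075 -> fresh
Step 4: SEND seq=249 -> fresh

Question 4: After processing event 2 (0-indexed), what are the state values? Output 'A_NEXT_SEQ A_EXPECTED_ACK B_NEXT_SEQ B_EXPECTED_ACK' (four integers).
After event 0: A_seq=5000 A_ack=0 B_seq=154 B_ack=5000
After event 1: A_seq=5000 A_ack=0 B_seq=249 B_ack=5000
After event 2: A_seq=5075 A_ack=0 B_seq=249 B_ack=5075

5075 0 249 5075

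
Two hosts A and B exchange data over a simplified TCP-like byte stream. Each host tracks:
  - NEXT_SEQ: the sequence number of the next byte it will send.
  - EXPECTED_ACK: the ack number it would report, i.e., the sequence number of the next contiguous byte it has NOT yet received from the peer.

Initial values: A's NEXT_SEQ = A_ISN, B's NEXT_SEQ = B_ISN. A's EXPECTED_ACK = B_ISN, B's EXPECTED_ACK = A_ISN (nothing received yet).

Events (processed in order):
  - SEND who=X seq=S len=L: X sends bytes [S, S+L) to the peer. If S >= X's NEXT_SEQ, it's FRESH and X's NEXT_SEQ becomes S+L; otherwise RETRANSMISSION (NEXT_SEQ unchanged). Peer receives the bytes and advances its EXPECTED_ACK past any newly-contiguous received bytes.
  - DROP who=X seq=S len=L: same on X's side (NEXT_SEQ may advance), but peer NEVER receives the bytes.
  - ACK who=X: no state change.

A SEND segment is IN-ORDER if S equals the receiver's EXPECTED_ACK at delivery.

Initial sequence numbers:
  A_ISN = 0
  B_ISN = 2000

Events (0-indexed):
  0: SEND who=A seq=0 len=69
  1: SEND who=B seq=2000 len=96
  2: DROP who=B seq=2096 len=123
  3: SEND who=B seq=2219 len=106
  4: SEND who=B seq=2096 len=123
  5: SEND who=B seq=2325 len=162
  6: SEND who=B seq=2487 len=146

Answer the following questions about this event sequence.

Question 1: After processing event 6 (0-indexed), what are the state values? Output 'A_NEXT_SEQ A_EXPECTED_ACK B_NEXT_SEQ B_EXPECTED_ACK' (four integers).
After event 0: A_seq=69 A_ack=2000 B_seq=2000 B_ack=69
After event 1: A_seq=69 A_ack=2096 B_seq=2096 B_ack=69
After event 2: A_seq=69 A_ack=2096 B_seq=2219 B_ack=69
After event 3: A_seq=69 A_ack=2096 B_seq=2325 B_ack=69
After event 4: A_seq=69 A_ack=2325 B_seq=2325 B_ack=69
After event 5: A_seq=69 A_ack=2487 B_seq=2487 B_ack=69
After event 6: A_seq=69 A_ack=2633 B_seq=2633 B_ack=69

69 2633 2633 69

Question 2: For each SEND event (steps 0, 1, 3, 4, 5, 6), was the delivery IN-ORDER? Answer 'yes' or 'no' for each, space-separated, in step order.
Answer: yes yes no yes yes yes

Derivation:
Step 0: SEND seq=0 -> in-order
Step 1: SEND seq=2000 -> in-order
Step 3: SEND seq=2219 -> out-of-order
Step 4: SEND seq=2096 -> in-order
Step 5: SEND seq=2325 -> in-order
Step 6: SEND seq=2487 -> in-order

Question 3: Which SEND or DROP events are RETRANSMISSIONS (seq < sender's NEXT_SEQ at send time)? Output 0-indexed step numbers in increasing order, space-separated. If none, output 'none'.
Answer: 4

Derivation:
Step 0: SEND seq=0 -> fresh
Step 1: SEND seq=2000 -> fresh
Step 2: DROP seq=2096 -> fresh
Step 3: SEND seq=2219 -> fresh
Step 4: SEND seq=2096 -> retransmit
Step 5: SEND seq=2325 -> fresh
Step 6: SEND seq=2487 -> fresh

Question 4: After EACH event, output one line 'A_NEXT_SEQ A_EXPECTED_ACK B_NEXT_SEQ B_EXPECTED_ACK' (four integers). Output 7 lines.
69 2000 2000 69
69 2096 2096 69
69 2096 2219 69
69 2096 2325 69
69 2325 2325 69
69 2487 2487 69
69 2633 2633 69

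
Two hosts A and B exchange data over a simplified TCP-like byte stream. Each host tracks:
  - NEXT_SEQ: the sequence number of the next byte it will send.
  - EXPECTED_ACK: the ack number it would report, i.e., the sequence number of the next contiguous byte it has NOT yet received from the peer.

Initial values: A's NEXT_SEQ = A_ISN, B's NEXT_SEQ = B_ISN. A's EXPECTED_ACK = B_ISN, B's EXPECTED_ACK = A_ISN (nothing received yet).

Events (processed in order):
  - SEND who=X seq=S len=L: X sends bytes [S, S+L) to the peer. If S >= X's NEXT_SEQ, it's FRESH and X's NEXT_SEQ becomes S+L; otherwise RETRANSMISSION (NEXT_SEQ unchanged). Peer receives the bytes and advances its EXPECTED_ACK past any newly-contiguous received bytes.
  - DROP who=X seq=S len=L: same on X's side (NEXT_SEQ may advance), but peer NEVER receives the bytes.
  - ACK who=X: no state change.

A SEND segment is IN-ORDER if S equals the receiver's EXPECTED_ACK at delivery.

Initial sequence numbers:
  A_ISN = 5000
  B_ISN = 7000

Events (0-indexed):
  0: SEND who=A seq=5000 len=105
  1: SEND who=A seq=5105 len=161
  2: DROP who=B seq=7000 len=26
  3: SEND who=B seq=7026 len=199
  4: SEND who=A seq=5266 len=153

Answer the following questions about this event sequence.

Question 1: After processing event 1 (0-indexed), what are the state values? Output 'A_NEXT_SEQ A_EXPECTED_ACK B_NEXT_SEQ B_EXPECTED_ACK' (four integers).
After event 0: A_seq=5105 A_ack=7000 B_seq=7000 B_ack=5105
After event 1: A_seq=5266 A_ack=7000 B_seq=7000 B_ack=5266

5266 7000 7000 5266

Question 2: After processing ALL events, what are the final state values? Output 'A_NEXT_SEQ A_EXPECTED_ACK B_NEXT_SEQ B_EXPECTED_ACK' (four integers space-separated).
After event 0: A_seq=5105 A_ack=7000 B_seq=7000 B_ack=5105
After event 1: A_seq=5266 A_ack=7000 B_seq=7000 B_ack=5266
After event 2: A_seq=5266 A_ack=7000 B_seq=7026 B_ack=5266
After event 3: A_seq=5266 A_ack=7000 B_seq=7225 B_ack=5266
After event 4: A_seq=5419 A_ack=7000 B_seq=7225 B_ack=5419

Answer: 5419 7000 7225 5419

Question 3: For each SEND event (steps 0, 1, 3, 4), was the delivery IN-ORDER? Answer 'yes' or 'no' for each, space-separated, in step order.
Answer: yes yes no yes

Derivation:
Step 0: SEND seq=5000 -> in-order
Step 1: SEND seq=5105 -> in-order
Step 3: SEND seq=7026 -> out-of-order
Step 4: SEND seq=5266 -> in-order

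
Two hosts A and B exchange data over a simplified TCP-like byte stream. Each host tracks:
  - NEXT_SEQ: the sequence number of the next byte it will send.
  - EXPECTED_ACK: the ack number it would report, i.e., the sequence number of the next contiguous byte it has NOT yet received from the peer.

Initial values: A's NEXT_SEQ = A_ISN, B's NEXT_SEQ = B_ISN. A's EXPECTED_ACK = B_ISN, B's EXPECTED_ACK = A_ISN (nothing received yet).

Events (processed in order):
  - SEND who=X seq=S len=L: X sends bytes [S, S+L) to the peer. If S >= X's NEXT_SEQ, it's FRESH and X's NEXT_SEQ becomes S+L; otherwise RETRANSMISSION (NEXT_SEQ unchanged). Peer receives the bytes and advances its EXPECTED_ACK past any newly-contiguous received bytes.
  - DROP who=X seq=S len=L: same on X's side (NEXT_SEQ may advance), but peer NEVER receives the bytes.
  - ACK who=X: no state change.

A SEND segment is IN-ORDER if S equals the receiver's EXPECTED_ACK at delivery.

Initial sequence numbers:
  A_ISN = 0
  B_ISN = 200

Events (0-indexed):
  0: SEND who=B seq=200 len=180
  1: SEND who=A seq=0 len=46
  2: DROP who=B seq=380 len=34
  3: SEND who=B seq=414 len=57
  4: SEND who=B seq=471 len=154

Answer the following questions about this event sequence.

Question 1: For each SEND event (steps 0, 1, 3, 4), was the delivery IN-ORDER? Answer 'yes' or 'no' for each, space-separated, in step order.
Answer: yes yes no no

Derivation:
Step 0: SEND seq=200 -> in-order
Step 1: SEND seq=0 -> in-order
Step 3: SEND seq=414 -> out-of-order
Step 4: SEND seq=471 -> out-of-order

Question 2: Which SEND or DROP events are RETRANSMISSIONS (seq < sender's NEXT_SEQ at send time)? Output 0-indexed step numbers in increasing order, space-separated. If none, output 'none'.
Answer: none

Derivation:
Step 0: SEND seq=200 -> fresh
Step 1: SEND seq=0 -> fresh
Step 2: DROP seq=380 -> fresh
Step 3: SEND seq=414 -> fresh
Step 4: SEND seq=471 -> fresh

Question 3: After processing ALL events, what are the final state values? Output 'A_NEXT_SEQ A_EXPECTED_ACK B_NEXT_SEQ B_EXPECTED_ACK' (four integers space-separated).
Answer: 46 380 625 46

Derivation:
After event 0: A_seq=0 A_ack=380 B_seq=380 B_ack=0
After event 1: A_seq=46 A_ack=380 B_seq=380 B_ack=46
After event 2: A_seq=46 A_ack=380 B_seq=414 B_ack=46
After event 3: A_seq=46 A_ack=380 B_seq=471 B_ack=46
After event 4: A_seq=46 A_ack=380 B_seq=625 B_ack=46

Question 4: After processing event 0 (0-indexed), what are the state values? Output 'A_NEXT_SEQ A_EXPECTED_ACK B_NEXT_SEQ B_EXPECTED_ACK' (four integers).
After event 0: A_seq=0 A_ack=380 B_seq=380 B_ack=0

0 380 380 0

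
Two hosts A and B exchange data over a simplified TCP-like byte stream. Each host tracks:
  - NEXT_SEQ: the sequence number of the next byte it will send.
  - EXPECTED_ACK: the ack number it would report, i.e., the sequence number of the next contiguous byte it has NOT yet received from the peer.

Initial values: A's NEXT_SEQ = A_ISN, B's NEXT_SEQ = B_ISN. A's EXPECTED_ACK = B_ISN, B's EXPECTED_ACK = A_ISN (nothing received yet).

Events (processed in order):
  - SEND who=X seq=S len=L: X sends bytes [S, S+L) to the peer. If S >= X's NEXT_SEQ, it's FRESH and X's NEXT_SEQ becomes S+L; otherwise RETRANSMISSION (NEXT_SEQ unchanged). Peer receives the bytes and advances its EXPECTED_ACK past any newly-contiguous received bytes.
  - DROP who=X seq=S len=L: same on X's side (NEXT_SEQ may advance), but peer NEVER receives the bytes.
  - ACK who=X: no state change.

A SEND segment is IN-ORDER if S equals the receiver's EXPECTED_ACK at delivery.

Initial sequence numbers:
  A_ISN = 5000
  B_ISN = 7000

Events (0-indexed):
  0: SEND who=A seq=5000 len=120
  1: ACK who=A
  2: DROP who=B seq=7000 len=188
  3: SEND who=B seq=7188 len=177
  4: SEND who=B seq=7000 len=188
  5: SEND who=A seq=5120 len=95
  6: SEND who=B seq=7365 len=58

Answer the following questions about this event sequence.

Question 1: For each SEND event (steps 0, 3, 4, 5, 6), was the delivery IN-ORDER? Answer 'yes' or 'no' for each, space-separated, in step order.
Step 0: SEND seq=5000 -> in-order
Step 3: SEND seq=7188 -> out-of-order
Step 4: SEND seq=7000 -> in-order
Step 5: SEND seq=5120 -> in-order
Step 6: SEND seq=7365 -> in-order

Answer: yes no yes yes yes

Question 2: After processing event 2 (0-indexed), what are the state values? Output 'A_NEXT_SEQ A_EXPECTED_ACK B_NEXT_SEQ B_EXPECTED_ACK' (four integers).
After event 0: A_seq=5120 A_ack=7000 B_seq=7000 B_ack=5120
After event 1: A_seq=5120 A_ack=7000 B_seq=7000 B_ack=5120
After event 2: A_seq=5120 A_ack=7000 B_seq=7188 B_ack=5120

5120 7000 7188 5120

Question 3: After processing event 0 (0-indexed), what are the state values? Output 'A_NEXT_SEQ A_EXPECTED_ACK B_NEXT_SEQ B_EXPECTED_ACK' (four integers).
After event 0: A_seq=5120 A_ack=7000 B_seq=7000 B_ack=5120

5120 7000 7000 5120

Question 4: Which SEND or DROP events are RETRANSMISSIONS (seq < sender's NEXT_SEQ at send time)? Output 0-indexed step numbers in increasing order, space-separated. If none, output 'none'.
Answer: 4

Derivation:
Step 0: SEND seq=5000 -> fresh
Step 2: DROP seq=7000 -> fresh
Step 3: SEND seq=7188 -> fresh
Step 4: SEND seq=7000 -> retransmit
Step 5: SEND seq=5120 -> fresh
Step 6: SEND seq=7365 -> fresh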